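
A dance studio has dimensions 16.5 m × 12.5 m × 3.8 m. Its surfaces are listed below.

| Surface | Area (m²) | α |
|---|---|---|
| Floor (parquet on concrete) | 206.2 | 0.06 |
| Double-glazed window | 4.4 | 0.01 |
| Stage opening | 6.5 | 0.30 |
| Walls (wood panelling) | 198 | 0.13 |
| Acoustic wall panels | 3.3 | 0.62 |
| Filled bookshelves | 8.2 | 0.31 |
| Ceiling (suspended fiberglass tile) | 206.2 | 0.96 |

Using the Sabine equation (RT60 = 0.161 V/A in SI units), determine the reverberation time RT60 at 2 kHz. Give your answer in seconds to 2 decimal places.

0.52 seconds

Total absorption A = 206.2*0.06 + 4.4*0.01 + 6.5*0.30 + 198*0.13 + 3.3*0.62 + 8.2*0.31 + 206.2*0.96
  = 12.372 + 0.044 + 1.950 + 25.740 + 2.046 + 2.542 + 197.952 = 242.646 m² sabins.
Room volume: 783.75 m³.
T = 0.161 V/A = 0.161·783.75/242.646 = 0.52 s.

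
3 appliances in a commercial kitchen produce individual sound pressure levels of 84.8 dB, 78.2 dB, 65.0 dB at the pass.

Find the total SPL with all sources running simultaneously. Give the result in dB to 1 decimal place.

85.7 dB

Converting to relative power and adding: 10^(84.8/10) + 10^(78.2/10) + 10^(65.0/10) = 3.712e+08.
Combined level = 10 log₁₀(3.712e+08) = 85.7 dB.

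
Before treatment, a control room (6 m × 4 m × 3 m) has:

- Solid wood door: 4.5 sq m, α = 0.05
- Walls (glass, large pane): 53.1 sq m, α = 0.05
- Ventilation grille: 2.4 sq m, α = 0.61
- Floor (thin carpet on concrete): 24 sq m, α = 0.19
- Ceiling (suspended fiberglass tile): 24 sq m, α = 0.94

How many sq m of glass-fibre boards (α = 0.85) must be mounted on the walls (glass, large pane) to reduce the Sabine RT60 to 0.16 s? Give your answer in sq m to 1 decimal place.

Summing Sᵢαᵢ: 0.225 + 2.655 + 1.464 + 4.560 + 22.560 → A₁ = 31.464 sabins.
V = 72 m³. Target absorption A₂ = 0.161 × 72 / 0.16 = 72.450 sabins.
ΔA needed = 72.450 − 31.464 = 40.986 sabins.
Each sq m of panel replacing the walls (glass, large pane) adds (0.85 − 0.05) = 0.80 sabins.
Area = ΔA/Δα = 40.986/0.80 = 51.2 sq m.

51.2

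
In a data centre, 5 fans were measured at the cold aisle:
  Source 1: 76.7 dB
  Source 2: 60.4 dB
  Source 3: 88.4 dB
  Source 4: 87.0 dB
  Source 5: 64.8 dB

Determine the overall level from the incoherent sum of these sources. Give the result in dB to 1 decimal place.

Sum in the linear (power) domain: Σ 10^(Lᵢ/10) = 10^(76.7/10) + 10^(60.4/10) + 10^(88.4/10) + 10^(87.0/10) + 10^(64.8/10) = 1.244e+09.
L_total = 10·log₁₀(1.244e+09) = 90.9 dB.

90.9 dB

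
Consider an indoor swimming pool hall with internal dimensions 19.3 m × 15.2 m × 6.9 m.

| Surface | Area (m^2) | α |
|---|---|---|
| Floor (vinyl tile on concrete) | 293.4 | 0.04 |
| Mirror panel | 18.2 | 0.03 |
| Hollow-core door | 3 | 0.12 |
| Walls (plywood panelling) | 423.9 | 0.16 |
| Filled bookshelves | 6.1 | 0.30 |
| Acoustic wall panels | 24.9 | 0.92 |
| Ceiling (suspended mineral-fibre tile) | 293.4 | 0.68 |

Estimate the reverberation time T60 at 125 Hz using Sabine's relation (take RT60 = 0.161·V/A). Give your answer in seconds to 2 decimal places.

Summing Sᵢαᵢ: 11.736 + 0.546 + 0.360 + 67.824 + 1.830 + 22.908 + 199.512 → A = 304.716 sabins.
Room volume: 2024.184 m³.
RT60 = 0.161 · V / A = 0.161 × 2024.184 / 304.716 = 1.07 s.

1.07 seconds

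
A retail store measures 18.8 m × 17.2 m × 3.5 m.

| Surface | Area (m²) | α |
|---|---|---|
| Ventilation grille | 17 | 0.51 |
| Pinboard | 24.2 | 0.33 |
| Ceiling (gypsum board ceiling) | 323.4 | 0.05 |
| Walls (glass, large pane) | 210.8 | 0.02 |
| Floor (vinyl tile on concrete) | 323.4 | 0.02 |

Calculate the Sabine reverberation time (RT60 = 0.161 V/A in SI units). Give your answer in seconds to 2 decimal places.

Summing Sᵢαᵢ: 8.670 + 7.986 + 16.170 + 4.216 + 6.468 → A = 43.510 sabins.
V = 18.8·17.2·3.5 = 1131.76 m³.
RT60 = 0.161 · V / A = 0.161 × 1131.76 / 43.510 = 4.19 s.

4.19 s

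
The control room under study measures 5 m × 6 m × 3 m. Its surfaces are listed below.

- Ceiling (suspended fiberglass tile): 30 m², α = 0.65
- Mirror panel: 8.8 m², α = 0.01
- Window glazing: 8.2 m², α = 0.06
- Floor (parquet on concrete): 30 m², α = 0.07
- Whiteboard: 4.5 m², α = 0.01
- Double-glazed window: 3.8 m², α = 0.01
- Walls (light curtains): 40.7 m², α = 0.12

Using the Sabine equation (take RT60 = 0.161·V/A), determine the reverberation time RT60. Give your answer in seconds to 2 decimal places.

0.53 seconds

Equivalent absorption area: A = 30×0.65 + 8.8×0.01 + 8.2×0.06 + 30×0.07 + 4.5×0.01 + 3.8×0.01 + 40.7×0.12 = 27.147 m².
V = 5·6·3 = 90 m³.
RT60 = 0.161 · V / A = 0.161 × 90 / 27.147 = 0.53 s.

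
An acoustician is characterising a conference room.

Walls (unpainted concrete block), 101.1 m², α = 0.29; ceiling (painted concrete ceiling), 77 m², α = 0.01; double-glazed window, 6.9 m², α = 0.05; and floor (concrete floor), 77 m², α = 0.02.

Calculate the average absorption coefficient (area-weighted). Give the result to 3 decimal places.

0.122

S = Σ Sᵢ = 101.1 + 77 + 6.9 + 77 = 262.0 m².
A = 101.1*0.29 + 77*0.01 + 6.9*0.05 + 77*0.02 = 31.974 sabins.
ᾱ = A/S = 0.122.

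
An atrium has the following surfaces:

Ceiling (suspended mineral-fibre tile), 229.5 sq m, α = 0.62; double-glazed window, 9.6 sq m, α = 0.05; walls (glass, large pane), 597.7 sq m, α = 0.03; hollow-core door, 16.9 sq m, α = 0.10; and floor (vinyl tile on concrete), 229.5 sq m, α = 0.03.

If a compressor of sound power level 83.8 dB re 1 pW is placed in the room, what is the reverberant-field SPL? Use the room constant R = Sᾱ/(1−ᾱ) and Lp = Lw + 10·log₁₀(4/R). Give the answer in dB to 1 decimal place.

Σ(Sᵢαᵢ) = 229.5·0.62 + 9.6·0.05 + 597.7·0.03 + 16.9·0.10 + 229.5·0.03 = 169.276; total area S = 1083.2 sq m.
ᾱ = 169.276/1083.2 = 0.1563; R = Sᾱ/(1−ᾱ) = 169.276/(1−0.1563) = 200.635 sq m.
Lp = 83.8 + 10·log₁₀(4/200.635) = 83.8 + (-17.00) = 66.8 dB.

66.8 dB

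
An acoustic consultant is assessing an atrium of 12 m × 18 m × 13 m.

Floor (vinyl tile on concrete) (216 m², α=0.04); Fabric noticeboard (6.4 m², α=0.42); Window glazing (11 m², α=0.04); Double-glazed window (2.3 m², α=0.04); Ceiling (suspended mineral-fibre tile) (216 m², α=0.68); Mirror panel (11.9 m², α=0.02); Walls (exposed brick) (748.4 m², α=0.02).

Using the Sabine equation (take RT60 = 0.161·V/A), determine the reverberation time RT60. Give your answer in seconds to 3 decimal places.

2.599 s

Total absorption A = 216*0.04 + 6.4*0.42 + 11*0.04 + 2.3*0.04 + 216*0.68 + 11.9*0.02 + 748.4*0.02
  = 8.640 + 2.688 + 0.440 + 0.092 + 146.880 + 0.238 + 14.968 = 173.946 m² sabins.
Room volume: 2808 m³.
T = 0.161 V/A = 0.161·2808/173.946 = 2.599 s.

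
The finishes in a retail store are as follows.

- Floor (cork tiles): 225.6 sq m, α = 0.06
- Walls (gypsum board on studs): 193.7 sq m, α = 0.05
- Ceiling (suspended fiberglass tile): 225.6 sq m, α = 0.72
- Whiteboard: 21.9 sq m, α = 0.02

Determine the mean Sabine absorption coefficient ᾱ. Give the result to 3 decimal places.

Total surface area S = 666.8 sq m.
Σ(Sᵢαᵢ) = 225.6×0.06 + 193.7×0.05 + 225.6×0.72 + 21.9×0.02 = 186.091.
ᾱ = 186.091 / 666.8 = 0.279.

0.279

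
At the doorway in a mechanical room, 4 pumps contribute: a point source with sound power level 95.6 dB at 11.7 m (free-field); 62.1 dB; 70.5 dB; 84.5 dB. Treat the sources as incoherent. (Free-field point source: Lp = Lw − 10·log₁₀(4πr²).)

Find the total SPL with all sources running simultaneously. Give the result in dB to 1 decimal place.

Source at 11.7 m: Lp = 95.6 − 10·log₁₀(4π·11.7²) = 95.6 − 10·log₁₀(1720.210) = 63.2 dB.
Converting to relative power and adding: 10^(63.2/10) + 10^(62.1/10) + 10^(70.5/10) + 10^(84.5/10) = 2.968e+08.
Combined level = 10 log₁₀(2.968e+08) = 84.7 dB.

84.7 dB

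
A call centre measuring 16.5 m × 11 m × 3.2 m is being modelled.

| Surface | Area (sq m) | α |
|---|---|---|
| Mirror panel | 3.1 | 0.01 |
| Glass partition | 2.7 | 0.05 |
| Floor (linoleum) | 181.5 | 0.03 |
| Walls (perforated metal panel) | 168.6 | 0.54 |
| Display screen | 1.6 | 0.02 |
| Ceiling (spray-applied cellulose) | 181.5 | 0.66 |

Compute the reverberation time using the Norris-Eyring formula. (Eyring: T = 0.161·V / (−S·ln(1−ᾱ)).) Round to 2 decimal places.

0.34 sec

Total surface area S = 3.1 + 2.7 + 181.5 + 168.6 + 1.6 + 181.5 = 539.0 sq m.
Σ(Sᵢαᵢ) = 3.1×0.01 + 2.7×0.05 + 181.5×0.03 + 168.6×0.54 + 1.6×0.02 + 181.5×0.66 = 216.477.
ᾱ = 216.477 / 539.0 = 0.4016.
Eyring denominator: −S ln(1−ᾱ) = 276.774.
V = 16.5 × 11 × 3.2 = 580.8 m³.
T = 0.161·V/[−S·ln(1−ᾱ)] = 0.161·580.8/276.774 = 0.34 s.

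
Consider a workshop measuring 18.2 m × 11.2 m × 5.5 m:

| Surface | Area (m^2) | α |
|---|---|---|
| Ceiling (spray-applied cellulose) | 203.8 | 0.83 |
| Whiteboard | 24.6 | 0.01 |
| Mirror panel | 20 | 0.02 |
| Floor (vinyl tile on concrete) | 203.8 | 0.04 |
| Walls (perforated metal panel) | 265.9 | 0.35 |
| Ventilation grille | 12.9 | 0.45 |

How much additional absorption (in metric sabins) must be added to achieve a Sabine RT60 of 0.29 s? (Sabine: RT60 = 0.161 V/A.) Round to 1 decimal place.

345.6 sabins

A₁ = Σ Sᵢαᵢ = 203.8·0.83 + 24.6·0.01 + 20·0.02 + 203.8·0.04 + 265.9·0.35 + 12.9·0.45 = 276.822 sabins.
V = 1121.12 m³. Required absorption A₂ = 0.161 × 1121.12 / 0.29 = 622.415 sabins.
Shortfall: 622.415 − 276.822 = 345.6 sabins.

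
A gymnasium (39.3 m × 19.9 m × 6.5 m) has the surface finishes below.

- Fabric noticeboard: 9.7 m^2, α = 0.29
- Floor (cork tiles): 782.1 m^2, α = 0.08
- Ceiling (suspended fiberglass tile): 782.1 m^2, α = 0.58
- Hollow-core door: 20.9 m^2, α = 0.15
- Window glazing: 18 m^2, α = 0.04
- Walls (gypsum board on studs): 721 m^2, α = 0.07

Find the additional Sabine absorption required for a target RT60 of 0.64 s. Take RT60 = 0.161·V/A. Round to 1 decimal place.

705.5 sabins

Summing Sᵢαᵢ: 2.813 + 62.568 + 453.618 + 3.135 + 0.720 + 50.470 → A₁ = 573.324 sabins.
V = 5083.455 m³. Required absorption A₂ = 0.161 × 5083.455 / 0.64 = 1278.807 sabins.
ΔA = A₂ − A₁ = 1278.807 − 573.324 = 705.5 sabins.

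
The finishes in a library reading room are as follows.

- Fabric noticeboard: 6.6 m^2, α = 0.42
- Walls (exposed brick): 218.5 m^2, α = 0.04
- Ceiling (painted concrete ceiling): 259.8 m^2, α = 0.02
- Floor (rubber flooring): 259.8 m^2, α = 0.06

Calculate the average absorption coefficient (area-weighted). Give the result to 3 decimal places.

Total surface area S = 744.7 m^2.
Weighted sum Σ Sα = 32.296.
ᾱ = A/S = 0.043.

0.043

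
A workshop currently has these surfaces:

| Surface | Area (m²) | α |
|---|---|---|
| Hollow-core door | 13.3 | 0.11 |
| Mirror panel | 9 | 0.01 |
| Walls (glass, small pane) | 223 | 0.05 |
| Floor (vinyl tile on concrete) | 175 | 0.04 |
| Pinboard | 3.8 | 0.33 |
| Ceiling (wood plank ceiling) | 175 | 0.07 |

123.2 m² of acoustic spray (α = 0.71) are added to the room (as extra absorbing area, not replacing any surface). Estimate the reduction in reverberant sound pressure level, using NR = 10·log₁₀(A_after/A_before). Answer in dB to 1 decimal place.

5.6 dB

A_before = Σ Sᵢαᵢ = 13.3×0.11 + 9×0.01 + 223×0.05 + 175×0.04 + 3.8×0.33 + 175×0.07 = 33.207 sabins.
Added absorption = 123.2 × 0.71 = 87.472 sabins.
New total A_after = 120.679 sabins.
NR = 10·log₁₀(120.679/33.207) = 5.6 dB.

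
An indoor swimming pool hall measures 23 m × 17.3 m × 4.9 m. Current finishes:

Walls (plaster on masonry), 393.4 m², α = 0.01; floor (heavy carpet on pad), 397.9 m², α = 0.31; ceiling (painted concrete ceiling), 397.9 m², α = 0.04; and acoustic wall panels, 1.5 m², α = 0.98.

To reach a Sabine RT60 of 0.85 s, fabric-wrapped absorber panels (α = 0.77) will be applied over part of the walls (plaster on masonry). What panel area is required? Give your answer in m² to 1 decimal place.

295.6

Equivalent absorption area: A₁ = 393.4·0.01 + 397.9·0.31 + 397.9·0.04 + 1.5·0.98 = 144.669 m².
Required A₂ = 0.161·1949.71/0.85 = 369.298 sabins.
Absorption to add: 369.298 − 144.669 = 224.629 sabins.
Each m² of panel replacing the walls (plaster on masonry) adds (0.77 − 0.01) = 0.76 sabins.
Area = ΔA/Δα = 224.629/0.76 = 295.6 m².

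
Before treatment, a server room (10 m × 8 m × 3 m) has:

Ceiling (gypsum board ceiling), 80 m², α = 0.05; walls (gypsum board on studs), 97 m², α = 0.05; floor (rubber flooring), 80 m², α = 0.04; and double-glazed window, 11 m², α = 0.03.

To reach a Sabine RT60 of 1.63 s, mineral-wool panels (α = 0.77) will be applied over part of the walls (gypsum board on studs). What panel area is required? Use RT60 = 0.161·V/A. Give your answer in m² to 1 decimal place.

Total absorption A₁ = 80*0.05 + 97*0.05 + 80*0.04 + 11*0.03
  = 4.000 + 4.850 + 3.200 + 0.330 = 12.380 m² sabins.
V = 240 m³. Target absorption A₂ = 0.161 × 240 / 1.63 = 23.706 sabins.
ΔA needed = 23.706 − 12.380 = 11.326 sabins.
Each m² of panel replacing the walls (gypsum board on studs) adds (0.77 − 0.05) = 0.72 sabins.
Area = ΔA/Δα = 11.326/0.72 = 15.7 m².

15.7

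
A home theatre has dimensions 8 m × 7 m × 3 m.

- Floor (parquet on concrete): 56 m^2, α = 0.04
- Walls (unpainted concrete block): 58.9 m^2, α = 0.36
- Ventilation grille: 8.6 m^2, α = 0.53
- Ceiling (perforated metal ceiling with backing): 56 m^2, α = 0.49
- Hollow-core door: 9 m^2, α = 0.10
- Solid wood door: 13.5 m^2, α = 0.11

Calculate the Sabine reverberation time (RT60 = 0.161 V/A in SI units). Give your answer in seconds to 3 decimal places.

0.468 s

Equivalent absorption area: A = 56*0.04 + 58.9*0.36 + 8.6*0.53 + 56*0.49 + 9*0.10 + 13.5*0.11 = 57.827 m^2.
Room volume: 168 m³.
T = 0.161 V/A = 0.161·168/57.827 = 0.468 s.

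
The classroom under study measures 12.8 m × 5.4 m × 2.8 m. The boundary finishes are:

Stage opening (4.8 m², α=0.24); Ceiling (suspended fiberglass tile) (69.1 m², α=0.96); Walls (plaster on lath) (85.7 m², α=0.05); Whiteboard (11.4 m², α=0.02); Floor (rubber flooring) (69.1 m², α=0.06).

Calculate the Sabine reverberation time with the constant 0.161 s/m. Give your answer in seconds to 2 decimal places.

0.41 seconds

A = Σ Sᵢαᵢ = 4.8×0.24 + 69.1×0.96 + 85.7×0.05 + 11.4×0.02 + 69.1×0.06 = 76.147 sabins.
V = 12.8·5.4·2.8 = 193.536 m³.
T = 0.161 V/A = 0.161·193.536/76.147 = 0.41 s.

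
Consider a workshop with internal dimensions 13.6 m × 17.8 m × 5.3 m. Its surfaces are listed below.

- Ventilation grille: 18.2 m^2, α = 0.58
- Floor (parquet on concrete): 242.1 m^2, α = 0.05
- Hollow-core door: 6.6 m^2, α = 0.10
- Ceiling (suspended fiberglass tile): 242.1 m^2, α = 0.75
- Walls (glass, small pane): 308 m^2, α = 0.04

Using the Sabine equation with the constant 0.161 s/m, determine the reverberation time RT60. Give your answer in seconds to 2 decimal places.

0.95 seconds

Summing Sᵢαᵢ: 10.556 + 12.105 + 0.660 + 181.575 + 12.320 → A = 217.216 sabins.
Volume V = 13.6 × 17.8 × 5.3 = 1283.024 m³.
RT60 = 0.161 · V / A = 0.161 × 1283.024 / 217.216 = 0.95 s.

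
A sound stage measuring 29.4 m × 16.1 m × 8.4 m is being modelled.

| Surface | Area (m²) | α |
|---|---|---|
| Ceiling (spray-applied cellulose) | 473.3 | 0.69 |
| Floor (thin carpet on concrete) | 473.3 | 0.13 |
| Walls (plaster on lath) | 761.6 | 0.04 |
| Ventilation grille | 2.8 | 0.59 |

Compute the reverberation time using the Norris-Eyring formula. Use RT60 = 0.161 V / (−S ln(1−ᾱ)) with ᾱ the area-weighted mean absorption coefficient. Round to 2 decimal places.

S = Σ Sᵢ = 1711.0 m².
Σ(Sᵢαᵢ) = 473.3·0.69 + 473.3·0.13 + 761.6·0.04 + 2.8·0.59 = 420.222.
ᾱ = 420.222 / 1711.0 = 0.2456.
−S·ln(1−ᾱ) = −1711.0 × ln(1 − 0.2456) = 482.215.
V = 29.4 × 16.1 × 8.4 = 3976.056 m³.
RT60 = 0.161 × 3976.056 / 482.215 = 1.33 s.

1.33 s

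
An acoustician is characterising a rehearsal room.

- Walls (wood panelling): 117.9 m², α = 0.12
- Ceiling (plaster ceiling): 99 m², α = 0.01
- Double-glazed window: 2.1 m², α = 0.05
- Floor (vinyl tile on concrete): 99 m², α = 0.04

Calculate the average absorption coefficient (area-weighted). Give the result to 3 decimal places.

Total surface area S = 318.0 m².
Σ(Sᵢαᵢ) = 117.9·0.12 + 99·0.01 + 2.1·0.05 + 99·0.04 = 19.203.
ᾱ = A/S = 0.060.

0.060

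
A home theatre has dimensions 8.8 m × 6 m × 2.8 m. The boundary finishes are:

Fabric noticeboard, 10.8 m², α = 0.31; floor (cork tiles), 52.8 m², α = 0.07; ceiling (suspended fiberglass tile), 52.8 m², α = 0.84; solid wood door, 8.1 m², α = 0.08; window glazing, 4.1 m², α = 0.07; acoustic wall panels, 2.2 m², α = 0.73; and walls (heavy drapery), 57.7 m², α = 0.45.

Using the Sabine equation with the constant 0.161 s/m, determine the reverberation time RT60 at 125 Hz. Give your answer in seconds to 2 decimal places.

A = Σ Sᵢαᵢ = 10.8×0.31 + 52.8×0.07 + 52.8×0.84 + 8.1×0.08 + 4.1×0.07 + 2.2×0.73 + 57.7×0.45 = 79.902 sabins.
Volume V = 8.8 × 6 × 2.8 = 147.84 m³.
RT60 = 0.161 · V / A = 0.161 × 147.84 / 79.902 = 0.30 s.

0.30 s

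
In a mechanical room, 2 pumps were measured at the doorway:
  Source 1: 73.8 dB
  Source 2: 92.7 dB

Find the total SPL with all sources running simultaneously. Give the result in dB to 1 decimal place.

Converting to relative power and adding: 10^(73.8/10) + 10^(92.7/10) = 1.886e+09.
Combined level = 10 log₁₀(1.886e+09) = 92.8 dB.

92.8 dB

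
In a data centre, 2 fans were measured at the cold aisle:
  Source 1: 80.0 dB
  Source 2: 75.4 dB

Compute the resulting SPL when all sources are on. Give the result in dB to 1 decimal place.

81.3 dB

Sum in the linear (power) domain: Σ 10^(Lᵢ/10) = 10^(80.0/10) + 10^(75.4/10) = 1.347e+08.
Back to dB: 10·log₁₀ Σ = 81.3 dB.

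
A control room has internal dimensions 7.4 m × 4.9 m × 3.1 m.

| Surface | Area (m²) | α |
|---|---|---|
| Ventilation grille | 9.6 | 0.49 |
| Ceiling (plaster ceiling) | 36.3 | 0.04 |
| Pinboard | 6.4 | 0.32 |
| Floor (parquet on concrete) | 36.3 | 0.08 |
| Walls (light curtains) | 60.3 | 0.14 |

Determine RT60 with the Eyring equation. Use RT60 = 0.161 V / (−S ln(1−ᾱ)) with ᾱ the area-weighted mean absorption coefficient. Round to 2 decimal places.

0.86 sec

S = Σ Sᵢ = 148.9 m².
Σ(Sᵢαᵢ) = 9.6×0.49 + 36.3×0.04 + 6.4×0.32 + 36.3×0.08 + 60.3×0.14 = 19.550.
Mean coefficient ᾱ = A/S = 0.1313.
Eyring denominator: −S ln(1−ᾱ) = 20.959.
V = 7.4 × 4.9 × 3.1 = 112.406 m³.
RT60 = 0.161 × 112.406 / 20.959 = 0.86 s.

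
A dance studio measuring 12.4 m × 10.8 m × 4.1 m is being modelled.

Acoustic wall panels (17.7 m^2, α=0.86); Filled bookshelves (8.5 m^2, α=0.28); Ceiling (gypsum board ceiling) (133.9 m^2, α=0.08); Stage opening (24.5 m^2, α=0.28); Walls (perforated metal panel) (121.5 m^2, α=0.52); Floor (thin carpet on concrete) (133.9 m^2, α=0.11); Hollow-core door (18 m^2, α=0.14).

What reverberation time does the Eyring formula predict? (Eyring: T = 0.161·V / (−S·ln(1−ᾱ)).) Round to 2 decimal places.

Total surface area S = 17.7 + 8.5 + 133.9 + 24.5 + 121.5 + 133.9 + 18 = 458.0 m^2.
Absorption A = 17.7×0.86 + 8.5×0.28 + 133.9×0.08 + 24.5×0.28 + 121.5×0.52 + 133.9×0.11 + 18×0.14 = 115.603 sabins.
Mean coefficient ᾱ = A/S = 0.2524.
−S·ln(1−ᾱ) = −458.0 × ln(1 − 0.2524) = 133.226.
V = 12.4 × 10.8 × 4.1 = 549.072 m³.
RT60 = 0.161 × 549.072 / 133.226 = 0.66 s.

0.66 s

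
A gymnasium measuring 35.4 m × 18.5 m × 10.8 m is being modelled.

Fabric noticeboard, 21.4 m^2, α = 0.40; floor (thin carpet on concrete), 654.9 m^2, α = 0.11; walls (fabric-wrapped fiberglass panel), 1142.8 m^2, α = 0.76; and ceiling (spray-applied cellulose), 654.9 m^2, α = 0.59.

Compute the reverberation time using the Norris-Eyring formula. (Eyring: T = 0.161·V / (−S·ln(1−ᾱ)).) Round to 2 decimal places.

Total surface area S = 21.4 + 654.9 + 1142.8 + 654.9 = 2474.0 m^2.
Absorption A = 21.4·0.40 + 654.9·0.11 + 1142.8·0.76 + 654.9·0.59 = 1335.518 sabins.
Mean coefficient ᾱ = A/S = 0.5398.
Eyring denominator: −S ln(1−ᾱ) = 1920.057.
V = 35.4 × 18.5 × 10.8 = 7072.92 m³.
RT60 = 0.161 × 7072.92 / 1920.057 = 0.59 s.

0.59 s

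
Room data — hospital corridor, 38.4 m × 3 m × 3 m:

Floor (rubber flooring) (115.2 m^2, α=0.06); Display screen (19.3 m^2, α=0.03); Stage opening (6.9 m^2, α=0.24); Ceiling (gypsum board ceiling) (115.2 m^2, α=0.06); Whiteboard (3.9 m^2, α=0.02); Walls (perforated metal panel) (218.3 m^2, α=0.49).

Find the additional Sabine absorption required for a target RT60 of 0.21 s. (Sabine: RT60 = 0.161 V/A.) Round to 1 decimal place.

Equivalent absorption area: A₁ = 115.2·0.06 + 19.3·0.03 + 6.9·0.24 + 115.2·0.06 + 3.9·0.02 + 218.3·0.49 = 123.104 m^2.
V = 345.6 m³. Required absorption A₂ = 0.161 × 345.6 / 0.21 = 264.960 sabins.
ΔA = A₂ − A₁ = 264.960 − 123.104 = 141.9 sabins.

141.9 sabins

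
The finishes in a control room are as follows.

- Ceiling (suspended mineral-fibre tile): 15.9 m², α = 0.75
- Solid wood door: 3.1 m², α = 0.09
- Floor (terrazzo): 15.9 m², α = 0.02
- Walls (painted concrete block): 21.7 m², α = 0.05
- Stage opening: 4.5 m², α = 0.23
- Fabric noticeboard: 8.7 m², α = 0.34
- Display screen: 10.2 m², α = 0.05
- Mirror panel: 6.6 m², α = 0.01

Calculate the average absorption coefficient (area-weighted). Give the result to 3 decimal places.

S = Σ Sᵢ = 15.9 + 3.1 + 15.9 + 21.7 + 4.5 + 8.7 + 10.2 + 6.6 = 86.6 m².
A = 15.9×0.75 + 3.1×0.09 + 15.9×0.02 + 21.7×0.05 + 4.5×0.23 + 8.7×0.34 + 10.2×0.05 + 6.6×0.01 = 18.176 sabins.
ᾱ = A/S = 0.210.

0.210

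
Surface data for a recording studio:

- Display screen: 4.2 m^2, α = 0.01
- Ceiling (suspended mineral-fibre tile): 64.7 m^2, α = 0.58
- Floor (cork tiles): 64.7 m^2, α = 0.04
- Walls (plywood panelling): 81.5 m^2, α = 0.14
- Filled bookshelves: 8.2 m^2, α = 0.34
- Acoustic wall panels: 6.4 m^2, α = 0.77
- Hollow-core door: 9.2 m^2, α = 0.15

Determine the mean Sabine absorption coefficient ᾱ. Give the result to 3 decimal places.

0.254

Total surface area S = 238.9 m^2.
Σ(Sᵢαᵢ) = 4.2×0.01 + 64.7×0.58 + 64.7×0.04 + 81.5×0.14 + 8.2×0.34 + 6.4×0.77 + 9.2×0.15 = 60.662.
ᾱ = A/S = 0.254.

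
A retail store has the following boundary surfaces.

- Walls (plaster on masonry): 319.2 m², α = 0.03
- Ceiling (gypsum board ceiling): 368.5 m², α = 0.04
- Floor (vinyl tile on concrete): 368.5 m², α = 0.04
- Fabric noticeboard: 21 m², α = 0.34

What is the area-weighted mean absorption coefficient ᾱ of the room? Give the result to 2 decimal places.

Total surface area S = 1077.2 m².
Weighted sum Σ Sα = 46.196.
ᾱ = A/S = 0.04.

0.04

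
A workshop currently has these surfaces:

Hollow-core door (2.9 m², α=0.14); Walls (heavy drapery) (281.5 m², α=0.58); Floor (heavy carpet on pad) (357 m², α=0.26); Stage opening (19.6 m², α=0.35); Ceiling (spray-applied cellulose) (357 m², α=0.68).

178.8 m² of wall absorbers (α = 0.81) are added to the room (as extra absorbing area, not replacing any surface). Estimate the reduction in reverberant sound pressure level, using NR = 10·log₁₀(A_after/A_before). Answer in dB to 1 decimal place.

1.1 dB

A_before = Σ Sᵢαᵢ = 2.9×0.14 + 281.5×0.58 + 357×0.26 + 19.6×0.35 + 357×0.68 = 506.116 sabins.
Treatment contributes 178.8·0.81 = 144.828 sabins.
New total A_after = 650.944 sabins.
Reduction = 10 log₁₀(A_after/A_before) = 10 log₁₀(1.2862) = 1.1 dB.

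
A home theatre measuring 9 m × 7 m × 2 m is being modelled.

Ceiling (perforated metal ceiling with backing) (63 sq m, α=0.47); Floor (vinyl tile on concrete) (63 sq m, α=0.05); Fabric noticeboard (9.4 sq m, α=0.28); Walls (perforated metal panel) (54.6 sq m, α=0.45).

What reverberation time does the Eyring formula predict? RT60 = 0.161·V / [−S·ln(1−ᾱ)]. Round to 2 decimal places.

S = Σ Sᵢ = 190.0 sq m.
Σ(Sᵢαᵢ) = 63·0.47 + 63·0.05 + 9.4·0.28 + 54.6·0.45 = 59.962.
ᾱ = 59.962 / 190.0 = 0.3156.
Eyring denominator: −S ln(1−ᾱ) = 72.050.
V = 9 × 7 × 2 = 126 m³.
T = 0.161·V/[−S·ln(1−ᾱ)] = 0.161·126/72.050 = 0.28 s.

0.28 sec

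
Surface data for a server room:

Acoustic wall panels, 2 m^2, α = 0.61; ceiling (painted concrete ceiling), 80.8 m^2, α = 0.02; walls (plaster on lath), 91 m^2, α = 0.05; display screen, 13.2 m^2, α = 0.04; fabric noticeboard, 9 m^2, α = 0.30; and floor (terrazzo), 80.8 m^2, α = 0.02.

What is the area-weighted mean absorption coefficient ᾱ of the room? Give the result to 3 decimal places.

Total surface area S = 276.8 m^2.
Σ(Sᵢαᵢ) = 2·0.61 + 80.8·0.02 + 91·0.05 + 13.2·0.04 + 9·0.30 + 80.8·0.02 = 12.230.
ᾱ = A/S = 0.044.

0.044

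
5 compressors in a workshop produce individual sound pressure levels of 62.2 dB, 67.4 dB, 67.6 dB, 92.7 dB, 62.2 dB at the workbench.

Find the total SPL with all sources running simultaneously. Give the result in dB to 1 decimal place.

Converting to relative power and adding: 10^(62.2/10) + 10^(67.4/10) + 10^(67.6/10) + 10^(92.7/10) + 10^(62.2/10) = 1.877e+09.
L_total = 10·log₁₀(1.877e+09) = 92.7 dB.

92.7 dB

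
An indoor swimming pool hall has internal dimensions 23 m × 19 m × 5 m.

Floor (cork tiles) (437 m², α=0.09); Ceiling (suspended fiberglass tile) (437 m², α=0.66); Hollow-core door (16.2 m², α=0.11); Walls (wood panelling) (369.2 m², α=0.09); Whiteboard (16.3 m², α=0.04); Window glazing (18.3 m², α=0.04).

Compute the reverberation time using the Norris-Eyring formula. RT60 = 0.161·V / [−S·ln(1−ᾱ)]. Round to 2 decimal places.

S = Σ Sᵢ = 1294.0 m².
Σ(Sᵢαᵢ) = 437×0.09 + 437×0.66 + 16.2×0.11 + 369.2×0.09 + 16.3×0.04 + 18.3×0.04 = 364.144.
ᾱ = 364.144 / 1294.0 = 0.2814.
−S·ln(1−ᾱ) = −1294.0 × ln(1 − 0.2814) = 427.603.
V = 23 × 19 × 5 = 2185 m³.
T = 0.161·V/[−S·ln(1−ᾱ)] = 0.161·2185/427.603 = 0.82 s.

0.82 seconds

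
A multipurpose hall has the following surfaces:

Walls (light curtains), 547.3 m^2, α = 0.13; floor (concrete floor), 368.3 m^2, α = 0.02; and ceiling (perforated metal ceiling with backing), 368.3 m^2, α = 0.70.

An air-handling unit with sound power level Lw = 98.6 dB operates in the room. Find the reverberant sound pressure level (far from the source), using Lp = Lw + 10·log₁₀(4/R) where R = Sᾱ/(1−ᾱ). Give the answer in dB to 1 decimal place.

78.0 dB

Σ(Sᵢαᵢ) = 547.3·0.13 + 368.3·0.02 + 368.3·0.70 = 336.325; total area S = 1283.9 m^2.
ᾱ = 336.325/1283.9 = 0.2620; R = Sᾱ/(1−ᾱ) = 336.325/(1−0.2620) = 455.725 m^2.
Lp = Lw + 10 log₁₀(4/R) = 98.6 -20.57 = 78.0 dB.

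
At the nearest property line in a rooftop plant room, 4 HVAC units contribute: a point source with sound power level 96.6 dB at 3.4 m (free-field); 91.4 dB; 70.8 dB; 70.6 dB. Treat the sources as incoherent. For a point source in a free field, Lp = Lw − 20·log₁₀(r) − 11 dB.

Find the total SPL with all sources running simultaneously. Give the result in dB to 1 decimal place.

Source at 3.4 m: Lp = 96.6 − 20·log₁₀(3.4) − 11 = 75.0 dB.
Sum in the linear (power) domain: Σ 10^(Lᵢ/10) = 10^(75.0/10) + 10^(91.4/10) + 10^(70.8/10) + 10^(70.6/10) = 1.436e+09.
Back to dB: 10·log₁₀ Σ = 91.6 dB.

91.6 dB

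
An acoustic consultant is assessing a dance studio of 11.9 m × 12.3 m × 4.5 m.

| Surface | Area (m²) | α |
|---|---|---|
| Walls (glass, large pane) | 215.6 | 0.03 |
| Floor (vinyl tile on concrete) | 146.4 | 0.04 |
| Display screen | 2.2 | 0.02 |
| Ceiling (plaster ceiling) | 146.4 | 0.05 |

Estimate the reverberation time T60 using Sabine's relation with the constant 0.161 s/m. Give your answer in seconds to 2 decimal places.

Equivalent absorption area: A = 215.6·0.03 + 146.4·0.04 + 2.2·0.02 + 146.4·0.05 = 19.688 m².
V = 11.9·12.3·4.5 = 658.665 m³.
RT60 = 0.161 · V / A = 0.161 × 658.665 / 19.688 = 5.39 s.

5.39 s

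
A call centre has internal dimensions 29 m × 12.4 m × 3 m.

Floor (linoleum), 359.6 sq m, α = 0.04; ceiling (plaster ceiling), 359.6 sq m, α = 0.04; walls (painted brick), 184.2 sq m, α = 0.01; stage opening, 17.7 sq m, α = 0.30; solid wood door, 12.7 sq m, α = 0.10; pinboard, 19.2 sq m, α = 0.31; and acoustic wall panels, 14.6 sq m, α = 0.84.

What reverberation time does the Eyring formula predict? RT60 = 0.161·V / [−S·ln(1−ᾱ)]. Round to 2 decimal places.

Total surface area S = 359.6 + 359.6 + 184.2 + 17.7 + 12.7 + 19.2 + 14.6 = 967.6 sq m.
Absorption A = 359.6×0.04 + 359.6×0.04 + 184.2×0.01 + 17.7×0.30 + 12.7×0.10 + 19.2×0.31 + 14.6×0.84 = 55.406 sabins.
Mean coefficient ᾱ = A/S = 0.0573.
Eyring denominator: −S ln(1−ᾱ) = 57.095.
V = 29 × 12.4 × 3 = 1078.8 m³.
T = 0.161·V/[−S·ln(1−ᾱ)] = 0.161·1078.8/57.095 = 3.04 s.

3.04 s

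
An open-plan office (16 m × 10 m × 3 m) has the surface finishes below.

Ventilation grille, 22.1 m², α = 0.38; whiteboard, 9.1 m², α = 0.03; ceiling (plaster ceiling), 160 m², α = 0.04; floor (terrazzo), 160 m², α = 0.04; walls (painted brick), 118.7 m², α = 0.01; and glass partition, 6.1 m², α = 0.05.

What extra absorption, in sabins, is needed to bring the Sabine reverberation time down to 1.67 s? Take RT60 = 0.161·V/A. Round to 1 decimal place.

23.3 sabins

Summing Sᵢαᵢ: 8.398 + 0.273 + 6.400 + 6.400 + 1.187 + 0.305 → A₁ = 22.963 sabins.
For T = 1.67 s, need A₂ = 0.161·V/T = 0.161·480/1.67 = 46.275 sabins.
Shortfall: 46.275 − 22.963 = 23.3 sabins.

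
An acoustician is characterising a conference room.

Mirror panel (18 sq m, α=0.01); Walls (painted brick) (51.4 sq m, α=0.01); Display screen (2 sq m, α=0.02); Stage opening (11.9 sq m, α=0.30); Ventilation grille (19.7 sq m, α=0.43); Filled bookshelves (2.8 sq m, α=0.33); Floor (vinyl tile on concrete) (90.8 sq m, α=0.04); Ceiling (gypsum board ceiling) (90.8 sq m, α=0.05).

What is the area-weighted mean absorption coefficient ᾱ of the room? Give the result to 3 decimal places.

Total surface area S = 287.4 sq m.
Weighted sum Σ Sα = 21.871.
ᾱ = 21.871 / 287.4 = 0.076.

0.076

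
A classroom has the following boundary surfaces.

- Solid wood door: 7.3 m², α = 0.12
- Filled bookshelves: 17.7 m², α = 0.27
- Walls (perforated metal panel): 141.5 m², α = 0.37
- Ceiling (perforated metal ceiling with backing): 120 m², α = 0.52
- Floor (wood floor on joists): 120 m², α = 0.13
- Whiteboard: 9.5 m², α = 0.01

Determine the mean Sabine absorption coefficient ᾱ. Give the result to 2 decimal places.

0.33

S = Σ Sᵢ = 7.3 + 17.7 + 141.5 + 120 + 120 + 9.5 = 416.0 m².
Weighted sum Σ Sα = 136.105.
ᾱ = 136.105 / 416.0 = 0.33.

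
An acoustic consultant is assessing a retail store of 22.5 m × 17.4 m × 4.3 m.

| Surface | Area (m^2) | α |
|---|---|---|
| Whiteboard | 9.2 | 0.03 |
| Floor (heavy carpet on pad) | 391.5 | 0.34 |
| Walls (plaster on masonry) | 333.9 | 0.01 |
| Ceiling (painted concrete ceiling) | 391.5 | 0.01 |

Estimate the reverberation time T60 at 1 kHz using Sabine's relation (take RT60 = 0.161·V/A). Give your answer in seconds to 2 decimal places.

1.93 s

Total absorption A = 9.2·0.03 + 391.5·0.34 + 333.9·0.01 + 391.5·0.01
  = 0.276 + 133.110 + 3.339 + 3.915 = 140.640 m^2 sabins.
Room volume: 1683.45 m³.
Sabine: RT60 = 0.161 × 1683.45 / 140.640 = 1.93 s.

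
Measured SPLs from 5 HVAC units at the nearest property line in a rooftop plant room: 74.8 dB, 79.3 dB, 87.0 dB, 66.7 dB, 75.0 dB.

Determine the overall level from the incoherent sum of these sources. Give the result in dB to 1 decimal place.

88.1 dB

Σ 10^(Lᵢ/10) = 6.528e+08.
Back to dB: 10·log₁₀ Σ = 88.1 dB.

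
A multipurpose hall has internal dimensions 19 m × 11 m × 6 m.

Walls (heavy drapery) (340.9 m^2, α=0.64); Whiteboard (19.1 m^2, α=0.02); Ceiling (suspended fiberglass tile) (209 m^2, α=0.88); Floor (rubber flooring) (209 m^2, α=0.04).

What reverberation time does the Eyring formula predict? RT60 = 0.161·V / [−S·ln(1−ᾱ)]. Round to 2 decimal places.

0.35 sec

S = Σ Sᵢ = 778.0 m^2.
Σ(Sᵢαᵢ) = 340.9×0.64 + 19.1×0.02 + 209×0.88 + 209×0.04 = 410.838.
ᾱ = 410.838 / 778.0 = 0.5281.
−S·ln(1−ᾱ) = −778.0 × ln(1 − 0.5281) = 584.269.
V = 19 × 11 × 6 = 1254 m³.
T = 0.161·V/[−S·ln(1−ᾱ)] = 0.161·1254/584.269 = 0.35 s.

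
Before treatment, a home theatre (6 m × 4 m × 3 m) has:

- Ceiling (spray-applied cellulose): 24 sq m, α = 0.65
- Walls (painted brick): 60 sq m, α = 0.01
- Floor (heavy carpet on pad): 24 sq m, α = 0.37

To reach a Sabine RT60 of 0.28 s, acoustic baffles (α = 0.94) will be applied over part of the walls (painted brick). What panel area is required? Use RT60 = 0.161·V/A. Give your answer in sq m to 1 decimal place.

17.5

Summing Sᵢαᵢ: 15.600 + 0.600 + 8.880 → A₁ = 25.080 sabins.
Required A₂ = 0.161·72/0.28 = 41.400 sabins.
ΔA needed = 41.400 − 25.080 = 16.320 sabins.
Net gain per sq m: Δα = 0.94 − 0.01 = 0.93.
Panel area = 16.320 / 0.93 = 17.5 sq m.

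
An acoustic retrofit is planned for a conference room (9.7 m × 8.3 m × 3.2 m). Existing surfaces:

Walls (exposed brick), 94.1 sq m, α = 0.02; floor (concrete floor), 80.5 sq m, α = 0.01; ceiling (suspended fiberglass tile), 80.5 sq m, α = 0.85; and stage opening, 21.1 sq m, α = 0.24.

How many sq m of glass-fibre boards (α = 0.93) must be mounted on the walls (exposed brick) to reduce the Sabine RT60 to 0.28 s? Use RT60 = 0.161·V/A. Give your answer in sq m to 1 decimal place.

A₁ = Σ Sᵢαᵢ = 94.1*0.02 + 80.5*0.01 + 80.5*0.85 + 21.1*0.24 = 76.176 sabins.
V = 257.632 m³. Target absorption A₂ = 0.161 × 257.632 / 0.28 = 148.138 sabins.
Absorption to add: 148.138 − 76.176 = 71.962 sabins.
Each sq m of panel replacing the walls (exposed brick) adds (0.93 − 0.02) = 0.91 sabins.
Area = ΔA/Δα = 71.962/0.91 = 79.1 sq m.

79.1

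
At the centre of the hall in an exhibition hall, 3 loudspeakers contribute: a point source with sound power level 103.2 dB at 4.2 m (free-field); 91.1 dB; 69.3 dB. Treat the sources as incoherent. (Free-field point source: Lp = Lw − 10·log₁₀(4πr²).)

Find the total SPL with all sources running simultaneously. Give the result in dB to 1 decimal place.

Source at 4.2 m: Lp = 103.2 − 10·log₁₀(4π·4.2²) = 103.2 − 10·log₁₀(221.671) = 79.7 dB.
Sum in the linear (power) domain: Σ 10^(Lᵢ/10) = 10^(79.7/10) + 10^(91.1/10) + 10^(69.3/10) = 1.39e+09.
Back to dB: 10·log₁₀ Σ = 91.4 dB.

91.4 dB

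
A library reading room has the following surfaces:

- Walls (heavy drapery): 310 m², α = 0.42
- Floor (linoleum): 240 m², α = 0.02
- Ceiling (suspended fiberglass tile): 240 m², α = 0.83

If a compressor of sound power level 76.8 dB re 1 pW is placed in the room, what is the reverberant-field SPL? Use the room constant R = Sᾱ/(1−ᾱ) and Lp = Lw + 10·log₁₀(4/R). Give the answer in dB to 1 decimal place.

Σ(Sᵢαᵢ) = 310×0.42 + 240×0.02 + 240×0.83 = 334.200; total area S = 790.0 m².
ᾱ = 334.200/790.0 = 0.4230; R = Sᾱ/(1−ᾱ) = 334.200/(1−0.4230) = 579.203 m².
Lp = 76.8 + 10·log₁₀(4/579.203) = 76.8 + (-21.61) = 55.2 dB.

55.2 dB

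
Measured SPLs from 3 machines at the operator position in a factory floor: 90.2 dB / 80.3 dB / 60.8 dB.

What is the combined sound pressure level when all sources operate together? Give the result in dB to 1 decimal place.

90.6 dB

Σ 10^(Lᵢ/10) = 1.155e+09.
L_total = 10·log₁₀(1.155e+09) = 90.6 dB.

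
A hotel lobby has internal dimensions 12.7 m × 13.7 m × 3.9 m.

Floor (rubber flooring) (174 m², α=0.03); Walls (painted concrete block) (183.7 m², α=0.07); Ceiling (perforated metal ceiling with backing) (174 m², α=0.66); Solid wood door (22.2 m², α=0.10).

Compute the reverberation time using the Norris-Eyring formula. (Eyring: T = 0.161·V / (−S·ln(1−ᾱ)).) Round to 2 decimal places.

0.71 sec

S = Σ Sᵢ = 553.9 m².
Absorption A = 174·0.03 + 183.7·0.07 + 174·0.66 + 22.2·0.10 = 135.139 sabins.
ᾱ = 135.139 / 553.9 = 0.2440.
Eyring denominator: −S ln(1−ᾱ) = 154.934.
V = 12.7 × 13.7 × 3.9 = 678.561 m³.
T = 0.161·V/[−S·ln(1−ᾱ)] = 0.161·678.561/154.934 = 0.71 s.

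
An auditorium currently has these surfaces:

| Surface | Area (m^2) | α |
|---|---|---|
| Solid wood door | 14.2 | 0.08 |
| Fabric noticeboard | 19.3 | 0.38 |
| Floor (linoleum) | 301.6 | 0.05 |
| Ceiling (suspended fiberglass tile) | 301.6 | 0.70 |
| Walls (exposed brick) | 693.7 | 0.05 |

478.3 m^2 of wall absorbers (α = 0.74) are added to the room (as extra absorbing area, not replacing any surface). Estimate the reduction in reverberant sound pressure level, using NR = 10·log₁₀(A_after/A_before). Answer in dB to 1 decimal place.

A_before = Σ Sᵢαᵢ = 14.2·0.08 + 19.3·0.38 + 301.6·0.05 + 301.6·0.70 + 693.7·0.05 = 269.355 sabins.
Added absorption = 478.3 × 0.74 = 353.942 sabins.
New total A_after = 623.297 sabins.
Reduction = 10 log₁₀(A_after/A_before) = 10 log₁₀(2.3140) = 3.6 dB.

3.6 dB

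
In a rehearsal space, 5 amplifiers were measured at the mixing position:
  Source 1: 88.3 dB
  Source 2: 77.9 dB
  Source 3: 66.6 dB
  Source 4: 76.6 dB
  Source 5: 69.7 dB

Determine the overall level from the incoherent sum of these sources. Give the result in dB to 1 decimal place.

Σ 10^(Lᵢ/10) = 7.974e+08.
Combined level = 10 log₁₀(7.974e+08) = 89.0 dB.

89.0 dB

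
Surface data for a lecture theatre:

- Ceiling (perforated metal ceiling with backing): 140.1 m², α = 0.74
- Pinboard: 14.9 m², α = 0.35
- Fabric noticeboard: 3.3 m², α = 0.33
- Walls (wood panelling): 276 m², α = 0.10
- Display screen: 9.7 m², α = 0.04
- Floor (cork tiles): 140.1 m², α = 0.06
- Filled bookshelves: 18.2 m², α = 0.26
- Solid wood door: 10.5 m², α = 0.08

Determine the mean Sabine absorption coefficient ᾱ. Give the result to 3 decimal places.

S = Σ Sᵢ = 140.1 + 14.9 + 3.3 + 276 + 9.7 + 140.1 + 18.2 + 10.5 = 612.8 m².
Weighted sum Σ Sα = 151.944.
ᾱ = 151.944 / 612.8 = 0.248.

0.248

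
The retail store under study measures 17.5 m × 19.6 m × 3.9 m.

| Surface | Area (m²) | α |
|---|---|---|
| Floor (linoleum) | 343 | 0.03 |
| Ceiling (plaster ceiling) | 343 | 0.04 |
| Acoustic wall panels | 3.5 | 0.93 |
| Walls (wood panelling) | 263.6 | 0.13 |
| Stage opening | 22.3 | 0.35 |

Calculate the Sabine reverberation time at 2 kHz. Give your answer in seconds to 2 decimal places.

3.11 sec

Summing Sᵢαᵢ: 10.290 + 13.720 + 3.255 + 34.268 + 7.805 → A = 69.338 sabins.
Room volume: 1337.7 m³.
T = 0.161 V/A = 0.161·1337.7/69.338 = 3.11 s.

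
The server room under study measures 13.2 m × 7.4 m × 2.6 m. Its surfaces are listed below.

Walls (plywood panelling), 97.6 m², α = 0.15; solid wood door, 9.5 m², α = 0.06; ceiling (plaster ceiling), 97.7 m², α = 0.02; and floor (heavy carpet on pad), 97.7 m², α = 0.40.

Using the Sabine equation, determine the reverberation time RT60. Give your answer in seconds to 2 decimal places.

Total absorption A = 97.6·0.15 + 9.5·0.06 + 97.7·0.02 + 97.7·0.40
  = 14.640 + 0.570 + 1.954 + 39.080 = 56.244 m² sabins.
Room volume: 253.968 m³.
T = 0.161 V/A = 0.161·253.968/56.244 = 0.73 s.

0.73 s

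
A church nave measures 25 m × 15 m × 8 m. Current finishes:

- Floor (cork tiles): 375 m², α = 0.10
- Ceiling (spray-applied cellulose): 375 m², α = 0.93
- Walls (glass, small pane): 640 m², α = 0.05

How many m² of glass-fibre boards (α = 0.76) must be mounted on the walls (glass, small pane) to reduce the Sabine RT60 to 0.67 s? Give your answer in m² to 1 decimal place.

A₁ = Σ Sᵢαᵢ = 375×0.10 + 375×0.93 + 640×0.05 = 418.250 sabins.
V = 3000 m³. Target absorption A₂ = 0.161 × 3000 / 0.67 = 720.896 sabins.
Absorption to add: 720.896 − 418.250 = 302.646 sabins.
Each m² of panel replacing the walls (glass, small pane) adds (0.76 − 0.05) = 0.71 sabins.
Panel area = 302.646 / 0.71 = 426.3 m².

426.3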